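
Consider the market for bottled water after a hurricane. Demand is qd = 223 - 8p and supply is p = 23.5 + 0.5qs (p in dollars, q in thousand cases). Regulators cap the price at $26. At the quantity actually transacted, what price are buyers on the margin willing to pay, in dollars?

27.25

Rearranging supply gives qs = 2p - 47. Equilibrium: 223 - 8p = 2p - 47, so 270 = 10p and p* = 27, q* = 7.
Because the ceiling (26) lies below the market-clearing price, it is binding.
At p = 26: qd = 223 - 8·26 = 15 and qs = 2·26 - 47 = 5.
Only 5 units reach the market. On the demand curve, the marginal buyer's willingness to pay at q = 5 is (223 - 5)/8 = 27.25.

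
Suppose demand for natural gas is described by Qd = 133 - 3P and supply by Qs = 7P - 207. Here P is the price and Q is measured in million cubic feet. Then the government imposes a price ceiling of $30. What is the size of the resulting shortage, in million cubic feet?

Without the control the market clears where 133 - 3P = 7P - 207, i.e. P* = 34 and Q* = 31.
The ceiling of 30 is below the equilibrium price 34, so it binds.
At P = 30: Qd = 133 - 3·30 = 43 and Qs = 7·30 - 207 = 3.
Shortage = Qd - Qs = 43 - 3 = 40.

40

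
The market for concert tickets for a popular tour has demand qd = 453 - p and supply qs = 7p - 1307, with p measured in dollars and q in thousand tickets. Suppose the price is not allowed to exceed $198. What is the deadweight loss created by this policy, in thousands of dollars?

Setting quantity demanded equal to quantity supplied, 453 - p = 7p - 1307, gives p* = 220 and q* = 233.
The ceiling of 198 is below the equilibrium price 220, so it binds.
At p = 198: qd = 453 - 198 = 255 and qs = 7·198 - 1307 = 79.
Quantity traded falls to 79. At q = 79 the demand price is 453 - 79 = 374 and the supply price is (1307 + 79)/7 = 198.
Deadweight loss = ½ · (374 - 198) · (233 - 79) = ½ · 176 · 154 = 13552.

13552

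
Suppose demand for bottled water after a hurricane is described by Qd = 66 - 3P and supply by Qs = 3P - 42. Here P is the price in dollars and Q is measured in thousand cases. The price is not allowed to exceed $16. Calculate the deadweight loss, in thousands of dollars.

Setting quantity demanded equal to quantity supplied, 66 - 3P = 3P - 42, gives P* = 18 and Q* = 12.
Since 16 < 18, the ceiling is binding.
At P = 16: Qd = 66 - 3·16 = 18 and Qs = 3·16 - 42 = 6.
Quantity traded falls to 6. At Q = 6 the demand price is (66 - 6)/3 = 20 and the supply price is (42 + 6)/3 = 16.
Deadweight loss = ½ · (20 - 16) · (12 - 6) = ½ · 4 · 6 = 12.

12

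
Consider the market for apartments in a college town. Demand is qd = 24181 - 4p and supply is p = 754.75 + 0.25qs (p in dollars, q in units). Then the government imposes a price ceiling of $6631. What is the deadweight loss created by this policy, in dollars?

0

Rearranging supply gives qs = 4p - 3019. Equilibrium: 24181 - 4p = 4p - 3019, so 27200 = 8p and p* = 3400, q* = 10581.
The ceiling of 6631 is above the equilibrium price 3400, so it is not binding; the market clears at p* = 3400, q* = 10581.
Since the control does not bind, no trades are prevented and deadweight loss is zero.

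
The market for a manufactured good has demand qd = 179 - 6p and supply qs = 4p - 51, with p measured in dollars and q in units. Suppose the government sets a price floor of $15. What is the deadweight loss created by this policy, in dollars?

Setting quantity demanded equal to quantity supplied, 179 - 6p = 4p - 51, gives p* = 23 and q* = 41.
Since 15 is below p* = 23, the floor does not bind and the free-market outcome prevails.
Since the control does not bind, no trades are prevented and deadweight loss is zero.

0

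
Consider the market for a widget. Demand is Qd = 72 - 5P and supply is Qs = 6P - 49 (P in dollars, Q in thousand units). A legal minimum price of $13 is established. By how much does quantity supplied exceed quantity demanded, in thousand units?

In a free market, 72 - 5P = 6P - 49 gives the equilibrium P* = 11, Q* = 17.
Since 13 > 11, the floor is binding.
At P = 13: Qd = 72 - 5·13 = 7 and Qs = 6·13 - 49 = 29.
Surplus = Qs - Qd = 29 - 7 = 22.

22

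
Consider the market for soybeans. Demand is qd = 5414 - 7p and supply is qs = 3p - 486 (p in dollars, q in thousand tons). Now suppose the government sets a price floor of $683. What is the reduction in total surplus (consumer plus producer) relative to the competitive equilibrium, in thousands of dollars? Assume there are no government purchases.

100905

In a free market, 5414 - 7p = 3p - 486 gives the equilibrium p* = 590, q* = 1284.
Because the floor (683) lies above the market-clearing price, it is binding.
At p = 683: qd = 5414 - 7·683 = 633 and qs = 3·683 - 486 = 1563.
Quantity traded falls to 633. At q = 633 the demand price is (5414 - 633)/7 = 683 and the supply price is (486 + 633)/3 = 373.
Deadweight loss = ½ · (683 - 373) · (1284 - 633) = ½ · 310 · 651 = 100905.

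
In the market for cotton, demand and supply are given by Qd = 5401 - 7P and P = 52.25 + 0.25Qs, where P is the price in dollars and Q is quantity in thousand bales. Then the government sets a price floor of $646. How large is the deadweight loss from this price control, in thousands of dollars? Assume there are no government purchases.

Rearranging supply gives Qs = 4P - 209. Equilibrium: 5401 - 7P = 4P - 209, so 5610 = 11P and P* = 510, Q* = 1831.
Since 646 > 510, the floor is binding.
At P = 646: Qd = 5401 - 7·646 = 879 and Qs = 4·646 - 209 = 2375.
Quantity traded falls to 879. At Q = 879 the demand price is (5401 - 879)/7 = 646 and the supply price is (209 + 879)/4 = 272.
Deadweight loss = ½ · (646 - 272) · (1831 - 879) = ½ · 374 · 952 = 178024.

178024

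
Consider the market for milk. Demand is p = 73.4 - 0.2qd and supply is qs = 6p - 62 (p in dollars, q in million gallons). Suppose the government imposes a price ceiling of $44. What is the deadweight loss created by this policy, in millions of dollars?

Rearranging demand gives qd = 367 - 5p. Setting quantity demanded equal to quantity supplied, 367 - 5p = 6p - 62, gives p* = 39 and q* = 172.
The ceiling of 44 is above the equilibrium price 39, so it is not binding; the market clears at p* = 39, q* = 172.
Since the control does not bind, no trades are prevented and deadweight loss is zero.

0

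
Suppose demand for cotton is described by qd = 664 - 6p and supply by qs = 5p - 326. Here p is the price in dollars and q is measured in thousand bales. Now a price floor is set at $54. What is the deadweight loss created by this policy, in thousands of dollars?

Setting quantity demanded equal to quantity supplied, 664 - 6p = 5p - 326, gives p* = 90 and q* = 124.
The floor of 54 is below the equilibrium price 90, so it is not binding; the market clears at p* = 90, q* = 124.
Since the control does not bind, no trades are prevented and deadweight loss is zero.

0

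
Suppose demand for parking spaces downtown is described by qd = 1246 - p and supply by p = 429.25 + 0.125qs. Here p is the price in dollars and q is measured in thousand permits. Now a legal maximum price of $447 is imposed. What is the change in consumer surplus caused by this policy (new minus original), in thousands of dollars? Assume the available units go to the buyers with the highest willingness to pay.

-160162

Rearranging supply gives qs = 8p - 3434. Without the control the market clears where 1246 - p = 8p - 3434, i.e. p* = 520 and q* = 726.
Since 447 < 520, the ceiling is binding.
At p = 447: qd = 1246 - 447 = 799 and qs = 8·447 - 3434 = 142.
Consumer surplus without the control is ½ · (1246 - 520) · 726 = 263538.
With the ceiling, 142 units are sold at 447 (assume they go to the highest-value buyers). The demand price at q = 142 is 1104, so CS = ½ · [(1246 - 447) + (1104 - 447)] · 142 = 103376.
Change in consumer surplus = 103376 - 263538 = -160162.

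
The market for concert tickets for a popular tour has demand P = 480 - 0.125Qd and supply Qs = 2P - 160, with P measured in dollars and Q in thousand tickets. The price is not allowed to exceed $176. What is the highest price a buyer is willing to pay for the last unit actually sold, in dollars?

Rearranging demand gives Qd = 3840 - 8P. In a free market, 3840 - 8P = 2P - 160 gives the equilibrium P* = 400, Q* = 640.
The ceiling of 176 is below the equilibrium price 400, so it binds.
At P = 176: Qd = 3840 - 8·176 = 2432 and Qs = 2·176 - 160 = 192.
Only 192 units reach the market. On the demand curve, the marginal buyer's willingness to pay at Q = 192 is (3840 - 192)/8 = 456.

456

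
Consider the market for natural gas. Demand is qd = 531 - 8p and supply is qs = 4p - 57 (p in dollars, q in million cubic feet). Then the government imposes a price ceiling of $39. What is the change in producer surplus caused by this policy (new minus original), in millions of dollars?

Setting quantity demanded equal to quantity supplied, 531 - 8p = 4p - 57, gives p* = 49 and q* = 139.
Because the ceiling (39) lies below the market-clearing price, it is binding.
At p = 39: qd = 531 - 8·39 = 219 and qs = 4·39 - 57 = 99.
Producer surplus without the control is ½ · (49 - 14.25) · 139 = 2415.125.
With the ceiling, producers sell 99 units at 39, so PS = ½ · (39 - 14.25) · 99 = 1225.125.
Change in producer surplus = 1225.125 - 2415.125 = -1190.

-1190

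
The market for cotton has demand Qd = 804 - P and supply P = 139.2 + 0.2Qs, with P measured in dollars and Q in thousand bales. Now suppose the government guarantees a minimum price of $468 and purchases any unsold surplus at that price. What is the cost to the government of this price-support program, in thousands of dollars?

Rearranging supply gives Qs = 5P - 696. Equilibrium: 804 - P = 5P - 696, so 1500 = 6P and P* = 250, Q* = 554.
Because the floor (468) lies above the market-clearing price, it is binding.
At P = 468: Qd = 804 - 468 = 336 and Qs = 5·468 - 696 = 1644.
Surplus = Qs - Qd = 1308.
Government expenditure = surplus × support price = 1308 × 468 = 612144.

612144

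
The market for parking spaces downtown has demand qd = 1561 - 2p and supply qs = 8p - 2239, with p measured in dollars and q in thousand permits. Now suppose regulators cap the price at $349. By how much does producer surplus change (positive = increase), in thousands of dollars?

Without the control the market clears where 1561 - 2p = 8p - 2239, i.e. p* = 380 and q* = 801.
The ceiling of 349 is below the equilibrium price 380, so it binds.
At p = 349: qd = 1561 - 2·349 = 863 and qs = 8·349 - 2239 = 553.
Producer surplus without the control is ½ · (380 - 279.875) · 801 = 40100.0625.
With the ceiling, producers sell 553 units at 349, so PS = ½ · (349 - 279.875) · 553 = 19113.0625.
Change in producer surplus = 19113.0625 - 40100.0625 = -20987.

-20987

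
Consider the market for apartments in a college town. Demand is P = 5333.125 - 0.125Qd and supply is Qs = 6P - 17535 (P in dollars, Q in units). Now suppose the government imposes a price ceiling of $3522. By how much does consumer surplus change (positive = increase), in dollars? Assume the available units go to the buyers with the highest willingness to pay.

Rearranging demand gives Qd = 42665 - 8P. Without the control the market clears where 42665 - 8P = 6P - 17535, i.e. P* = 4300 and Q* = 8265.
The ceiling of 3522 is below the equilibrium price 4300, so it binds.
At P = 3522: Qd = 42665 - 8·3522 = 14489 and Qs = 6·3522 - 17535 = 3597.
Consumer surplus without the control is ½ · (5333.125 - 4300) · 8265 = 4269389.0625.
With the ceiling, 3597 units are sold at 3522 (assume they go to the highest-value buyers). The demand price at Q = 3597 is 4883.5, so CS = ½ · [(5333.125 - 3522) + (4883.5 - 3522)] · 3597 = 5705966.0625.
Change in consumer surplus = 5705966.0625 - 4269389.0625 = 1436577.

1436577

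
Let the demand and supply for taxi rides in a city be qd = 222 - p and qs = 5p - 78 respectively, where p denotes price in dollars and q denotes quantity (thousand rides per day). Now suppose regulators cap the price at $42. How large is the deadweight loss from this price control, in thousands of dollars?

Equilibrium: 222 - p = 5p - 78, so 300 = 6p and p* = 50, q* = 172.
Because the ceiling (42) lies below the market-clearing price, it is binding.
At p = 42: qd = 222 - 42 = 180 and qs = 5·42 - 78 = 132.
Quantity traded falls to 132. At q = 132 the demand price is 222 - 132 = 90 and the supply price is (78 + 132)/5 = 42.
Deadweight loss = ½ · (90 - 42) · (172 - 132) = ½ · 48 · 40 = 960.

960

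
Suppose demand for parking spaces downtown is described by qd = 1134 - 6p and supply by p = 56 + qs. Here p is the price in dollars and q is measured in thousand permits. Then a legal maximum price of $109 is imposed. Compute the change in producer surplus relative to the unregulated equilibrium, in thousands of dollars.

-5093.5

Rearranging supply gives qs = p - 56. Without the control the market clears where 1134 - 6p = p - 56, i.e. p* = 170 and q* = 114.
The ceiling of 109 is below the equilibrium price 170, so it binds.
At p = 109: qd = 1134 - 6·109 = 480 and qs = 109 - 56 = 53.
Producer surplus without the control is ½ · (170 - 56) · 114 = 6498.
With the ceiling, producers sell 53 units at 109, so PS = ½ · (109 - 56) · 53 = 1404.5.
Change in producer surplus = 1404.5 - 6498 = -5093.5.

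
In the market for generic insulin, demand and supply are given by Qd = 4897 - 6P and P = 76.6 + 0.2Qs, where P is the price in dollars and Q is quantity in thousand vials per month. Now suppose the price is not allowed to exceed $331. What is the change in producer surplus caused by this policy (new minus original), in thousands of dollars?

-245030.5

Rearranging supply gives Qs = 5P - 383. Without the control the market clears where 4897 - 6P = 5P - 383, i.e. P* = 480 and Q* = 2017.
Since 331 < 480, the ceiling is binding.
At P = 331: Qd = 4897 - 6·331 = 2911 and Qs = 5·331 - 383 = 1272.
Producer surplus without the control is ½ · (480 - 76.6) · 2017 = 406828.9.
With the ceiling, producers sell 1272 units at 331, so PS = ½ · (331 - 76.6) · 1272 = 161798.4.
Change in producer surplus = 161798.4 - 406828.9 = -245030.5.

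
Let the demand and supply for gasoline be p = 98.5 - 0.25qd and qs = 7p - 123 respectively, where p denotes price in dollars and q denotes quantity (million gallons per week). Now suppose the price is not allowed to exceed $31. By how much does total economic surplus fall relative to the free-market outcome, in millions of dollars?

Rearranging demand gives qd = 394 - 4p. Setting quantity demanded equal to quantity supplied, 394 - 4p = 7p - 123, gives p* = 47 and q* = 206.
The ceiling of 31 is below the equilibrium price 47, so it binds.
At p = 31: qd = 394 - 4·31 = 270 and qs = 7·31 - 123 = 94.
Quantity traded falls to 94. At q = 94 the demand price is (394 - 94)/4 = 75 and the supply price is (123 + 94)/7 = 31.
Deadweight loss = ½ · (75 - 31) · (206 - 94) = ½ · 44 · 112 = 2464.

2464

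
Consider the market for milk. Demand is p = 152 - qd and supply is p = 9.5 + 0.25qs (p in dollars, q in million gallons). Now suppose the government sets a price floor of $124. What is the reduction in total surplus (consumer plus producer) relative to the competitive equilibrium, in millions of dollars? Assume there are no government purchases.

Rearranging demand gives qd = 152 - p; rearranging supply gives qs = 4p - 38. In a free market, 152 - p = 4p - 38 gives the equilibrium p* = 38, q* = 114.
Because the floor (124) lies above the market-clearing price, it is binding.
At p = 124: qd = 152 - 124 = 28 and qs = 4·124 - 38 = 458.
Quantity traded falls to 28. At q = 28 the demand price is 152 - 28 = 124 and the supply price is (38 + 28)/4 = 16.5.
Deadweight loss = ½ · (124 - 16.5) · (114 - 28) = ½ · 107.5 · 86 = 4622.5.

4622.5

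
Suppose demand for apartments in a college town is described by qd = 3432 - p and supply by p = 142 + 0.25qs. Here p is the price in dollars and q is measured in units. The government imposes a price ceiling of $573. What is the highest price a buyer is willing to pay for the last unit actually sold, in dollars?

Rearranging supply gives qs = 4p - 568. Equilibrium: 3432 - p = 4p - 568, so 4000 = 5p and p* = 800, q* = 2632.
Because the ceiling (573) lies below the market-clearing price, it is binding.
At p = 573: qd = 3432 - 573 = 2859 and qs = 4·573 - 568 = 1724.
Only 1724 units reach the market. On the demand curve, the marginal buyer's willingness to pay at q = 1724 is (3432 - 1724) = 1708.

1708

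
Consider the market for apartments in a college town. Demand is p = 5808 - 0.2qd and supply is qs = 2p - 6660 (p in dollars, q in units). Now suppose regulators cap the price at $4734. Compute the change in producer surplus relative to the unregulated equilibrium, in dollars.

Rearranging demand gives qd = 29040 - 5p. In a free market, 29040 - 5p = 2p - 6660 gives the equilibrium p* = 5100, q* = 3540.
Since 4734 < 5100, the ceiling is binding.
At p = 4734: qd = 29040 - 5·4734 = 5370 and qs = 2·4734 - 6660 = 2808.
Producer surplus without the control is ½ · (5100 - 3330) · 3540 = 3132900.
With the ceiling, producers sell 2808 units at 4734, so PS = ½ · (4734 - 3330) · 2808 = 1971216.
Change in producer surplus = 1971216 - 3132900 = -1161684.

-1161684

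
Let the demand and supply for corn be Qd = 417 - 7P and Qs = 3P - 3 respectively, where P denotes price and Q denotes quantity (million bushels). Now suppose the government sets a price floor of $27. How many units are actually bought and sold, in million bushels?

123

In a free market, 417 - 7P = 3P - 3 gives the equilibrium P* = 42, Q* = 123.
The floor of 27 is below the equilibrium price 42, so it is not binding; the market clears at P* = 42, Q* = 123.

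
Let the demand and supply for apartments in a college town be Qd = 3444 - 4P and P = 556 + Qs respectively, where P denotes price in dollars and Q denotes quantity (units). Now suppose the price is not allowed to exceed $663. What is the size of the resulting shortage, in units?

685

Rearranging supply gives Qs = P - 556. In a free market, 3444 - 4P = P - 556 gives the equilibrium P* = 800, Q* = 244.
The ceiling of 663 is below the equilibrium price 800, so it binds.
At P = 663: Qd = 3444 - 4·663 = 792 and Qs = 663 - 556 = 107.
Shortage = Qd - Qs = 792 - 107 = 685.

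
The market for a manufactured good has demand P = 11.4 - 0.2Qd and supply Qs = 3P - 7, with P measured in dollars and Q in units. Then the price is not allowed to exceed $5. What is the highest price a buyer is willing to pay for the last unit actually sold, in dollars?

Rearranging demand gives Qd = 57 - 5P. Without the control the market clears where 57 - 5P = 3P - 7, i.e. P* = 8 and Q* = 17.
Since 5 < 8, the ceiling is binding.
At P = 5: Qd = 57 - 5·5 = 32 and Qs = 3·5 - 7 = 8.
Only 8 units reach the market. On the demand curve, the marginal buyer's willingness to pay at Q = 8 is (57 - 8)/5 = 9.8.

9.8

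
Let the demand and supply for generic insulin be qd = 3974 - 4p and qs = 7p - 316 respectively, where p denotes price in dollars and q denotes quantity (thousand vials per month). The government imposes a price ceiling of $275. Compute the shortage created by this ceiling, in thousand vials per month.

1265

Setting quantity demanded equal to quantity supplied, 3974 - 4p = 7p - 316, gives p* = 390 and q* = 2414.
The ceiling of 275 is below the equilibrium price 390, so it binds.
At p = 275: qd = 3974 - 4·275 = 2874 and qs = 7·275 - 316 = 1609.
Shortage = qd - qs = 2874 - 1609 = 1265.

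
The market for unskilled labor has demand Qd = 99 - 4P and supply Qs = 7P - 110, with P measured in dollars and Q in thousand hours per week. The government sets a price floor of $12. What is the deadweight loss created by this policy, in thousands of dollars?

In a free market, 99 - 4P = 7P - 110 gives the equilibrium P* = 19, Q* = 23.
Since 12 is below P* = 19, the floor does not bind and the free-market outcome prevails.
Since the control does not bind, no trades are prevented and deadweight loss is zero.

0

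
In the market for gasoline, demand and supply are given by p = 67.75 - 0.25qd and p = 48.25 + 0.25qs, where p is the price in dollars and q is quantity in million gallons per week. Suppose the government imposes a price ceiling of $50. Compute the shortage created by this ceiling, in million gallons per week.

64

Rearranging demand gives qd = 271 - 4p; rearranging supply gives qs = 4p - 193. Without the control the market clears where 271 - 4p = 4p - 193, i.e. p* = 58 and q* = 39.
Because the ceiling (50) lies below the market-clearing price, it is binding.
At p = 50: qd = 271 - 4·50 = 71 and qs = 4·50 - 193 = 7.
Shortage = qd - qs = 71 - 7 = 64.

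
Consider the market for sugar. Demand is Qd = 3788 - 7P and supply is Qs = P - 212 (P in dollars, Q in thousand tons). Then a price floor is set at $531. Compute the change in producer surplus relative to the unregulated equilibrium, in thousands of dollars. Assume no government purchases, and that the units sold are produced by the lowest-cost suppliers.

Equilibrium: 3788 - 7P = P - 212, so 4000 = 8P and P* = 500, Q* = 288.
The floor of 531 is above the equilibrium price 500, so it binds.
At P = 531: Qd = 3788 - 7·531 = 71 and Qs = 531 - 212 = 319.
Producer surplus without the control is ½ · (500 - 212) · 288 = 41472.
With the floor, 71 units are sold at 531. The supply price at Q = 71 is 283, so PS = ½ · [(531 - 212) + (531 - 283)] · 71 = 20128.5.
Change in producer surplus = 20128.5 - 41472 = -21343.5.

-21343.5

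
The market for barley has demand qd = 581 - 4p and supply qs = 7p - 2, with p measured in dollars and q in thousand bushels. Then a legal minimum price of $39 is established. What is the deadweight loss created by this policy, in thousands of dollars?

In a free market, 581 - 4p = 7p - 2 gives the equilibrium p* = 53, q* = 369.
Since 39 is below p* = 53, the floor does not bind and the free-market outcome prevails.
Since the control does not bind, no trades are prevented and deadweight loss is zero.

0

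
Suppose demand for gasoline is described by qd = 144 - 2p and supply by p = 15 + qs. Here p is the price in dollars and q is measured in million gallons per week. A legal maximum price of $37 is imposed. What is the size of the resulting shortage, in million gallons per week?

48

Rearranging supply gives qs = p - 15. Without the control the market clears where 144 - 2p = p - 15, i.e. p* = 53 and q* = 38.
The ceiling of 37 is below the equilibrium price 53, so it binds.
At p = 37: qd = 144 - 2·37 = 70 and qs = 37 - 15 = 22.
Shortage = qd - qs = 70 - 22 = 48.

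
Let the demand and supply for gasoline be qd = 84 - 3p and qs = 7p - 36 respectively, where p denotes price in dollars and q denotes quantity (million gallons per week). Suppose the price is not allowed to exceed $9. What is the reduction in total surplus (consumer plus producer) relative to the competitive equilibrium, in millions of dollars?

Setting quantity demanded equal to quantity supplied, 84 - 3p = 7p - 36, gives p* = 12 and q* = 48.
Since 9 < 12, the ceiling is binding.
At p = 9: qd = 84 - 3·9 = 57 and qs = 7·9 - 36 = 27.
Quantity traded falls to 27. At q = 27 the demand price is (84 - 27)/3 = 19 and the supply price is (36 + 27)/7 = 9.
Deadweight loss = ½ · (19 - 9) · (48 - 27) = ½ · 10 · 21 = 105.

105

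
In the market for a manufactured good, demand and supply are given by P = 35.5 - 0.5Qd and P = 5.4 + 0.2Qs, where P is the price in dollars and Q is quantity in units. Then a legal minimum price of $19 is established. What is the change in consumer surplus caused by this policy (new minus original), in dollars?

-190

Rearranging demand gives Qd = 71 - 2P; rearranging supply gives Qs = 5P - 27. In a free market, 71 - 2P = 5P - 27 gives the equilibrium P* = 14, Q* = 43.
Since 19 > 14, the floor is binding.
At P = 19: Qd = 71 - 2·19 = 33 and Qs = 5·19 - 27 = 68.
Consumer surplus without the control is ½ · (35.5 - 14) · 43 = 462.25.
With the floor, consumers buy 33 units at 19, so CS = ½ · (35.5 - 19) · 33 = 272.25.
Change in consumer surplus = 272.25 - 462.25 = -190.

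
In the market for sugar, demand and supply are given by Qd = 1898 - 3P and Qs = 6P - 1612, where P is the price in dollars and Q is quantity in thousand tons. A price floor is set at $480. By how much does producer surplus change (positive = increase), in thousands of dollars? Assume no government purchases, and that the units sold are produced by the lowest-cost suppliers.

Setting quantity demanded equal to quantity supplied, 1898 - 3P = 6P - 1612, gives P* = 390 and Q* = 728.
The floor of 480 is above the equilibrium price 390, so it binds.
At P = 480: Qd = 1898 - 3·480 = 458 and Qs = 6·480 - 1612 = 1268.
Producer surplus without the control is ½ · (390 - 806/3) · 728 = 132496/3.
With the floor, 458 units are sold at 480. The supply price at Q = 458 is 345, so PS = ½ · [(480 - 806/3) + (480 - 345)] · 458 = 237931/3.
Change in producer surplus = 237931/3 - 132496/3 = 35145.

35145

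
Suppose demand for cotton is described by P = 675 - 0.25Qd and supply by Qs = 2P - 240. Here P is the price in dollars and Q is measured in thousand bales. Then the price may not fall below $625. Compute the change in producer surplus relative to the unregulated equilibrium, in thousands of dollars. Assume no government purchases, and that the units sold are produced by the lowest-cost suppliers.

Rearranging demand gives Qd = 2700 - 4P. Setting quantity demanded equal to quantity supplied, 2700 - 4P = 2P - 240, gives P* = 490 and Q* = 740.
Since 625 > 490, the floor is binding.
At P = 625: Qd = 2700 - 4·625 = 200 and Qs = 2·625 - 240 = 1010.
Producer surplus without the control is ½ · (490 - 120) · 740 = 136900.
With the floor, 200 units are sold at 625. The supply price at Q = 200 is 220, so PS = ½ · [(625 - 120) + (625 - 220)] · 200 = 91000.
Change in producer surplus = 91000 - 136900 = -45900.

-45900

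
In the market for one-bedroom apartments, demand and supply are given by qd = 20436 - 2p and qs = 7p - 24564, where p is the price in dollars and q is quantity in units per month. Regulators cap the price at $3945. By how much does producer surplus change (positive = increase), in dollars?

Without the control the market clears where 20436 - 2p = 7p - 24564, i.e. p* = 5000 and q* = 10436.
Since 3945 < 5000, the ceiling is binding.
At p = 3945: qd = 20436 - 2·3945 = 12546 and qs = 7·3945 - 24564 = 3051.
Producer surplus without the control is ½ · (5000 - 24564/7) · 10436 = 54455048/7.
With the ceiling, producers sell 3051 units at 3945, so PS = ½ · (3945 - 24564/7) · 3051 = 9308601/14.
Change in producer surplus = 9308601/14 - 54455048/7 = -7114392.5.

-7114392.5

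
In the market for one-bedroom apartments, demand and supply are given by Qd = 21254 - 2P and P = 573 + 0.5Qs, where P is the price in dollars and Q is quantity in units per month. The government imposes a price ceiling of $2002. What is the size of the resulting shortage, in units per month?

14392

Rearranging supply gives Qs = 2P - 1146. In a free market, 21254 - 2P = 2P - 1146 gives the equilibrium P* = 5600, Q* = 10054.
The ceiling of 2002 is below the equilibrium price 5600, so it binds.
At P = 2002: Qd = 21254 - 2·2002 = 17250 and Qs = 2·2002 - 1146 = 2858.
Shortage = Qd - Qs = 17250 - 2858 = 14392.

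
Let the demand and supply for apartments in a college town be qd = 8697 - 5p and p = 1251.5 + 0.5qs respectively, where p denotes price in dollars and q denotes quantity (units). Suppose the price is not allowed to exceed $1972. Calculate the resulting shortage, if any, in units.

0

Rearranging supply gives qs = 2p - 2503. Without the control the market clears where 8697 - 5p = 2p - 2503, i.e. p* = 1600 and q* = 697.
Since 1972 is above p* = 1600, the ceiling does not bind and the free-market outcome prevails.
Since the control does not bind, there is no shortage.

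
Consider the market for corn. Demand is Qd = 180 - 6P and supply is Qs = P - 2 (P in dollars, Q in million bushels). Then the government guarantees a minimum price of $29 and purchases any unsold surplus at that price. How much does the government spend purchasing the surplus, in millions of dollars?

Without the control the market clears where 180 - 6P = P - 2, i.e. P* = 26 and Q* = 24.
Because the floor (29) lies above the market-clearing price, it is binding.
At P = 29: Qd = 180 - 6·29 = 6 and Qs = 29 - 2 = 27.
Surplus = Qs - Qd = 21.
Government expenditure = surplus × support price = 21 × 29 = 609.

609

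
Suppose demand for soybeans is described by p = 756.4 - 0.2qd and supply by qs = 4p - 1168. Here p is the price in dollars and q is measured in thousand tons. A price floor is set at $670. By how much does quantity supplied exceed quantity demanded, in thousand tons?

Rearranging demand gives qd = 3782 - 5p. Without the control the market clears where 3782 - 5p = 4p - 1168, i.e. p* = 550 and q* = 1032.
Because the floor (670) lies above the market-clearing price, it is binding.
At p = 670: qd = 3782 - 5·670 = 432 and qs = 4·670 - 1168 = 1512.
Surplus = qs - qd = 1512 - 432 = 1080.

1080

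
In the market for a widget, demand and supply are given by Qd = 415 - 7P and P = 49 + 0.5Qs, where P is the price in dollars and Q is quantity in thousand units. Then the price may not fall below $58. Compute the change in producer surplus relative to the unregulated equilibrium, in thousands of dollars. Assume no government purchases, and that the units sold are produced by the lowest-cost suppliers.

-3.25

Rearranging supply gives Qs = 2P - 98. Equilibrium: 415 - 7P = 2P - 98, so 513 = 9P and P* = 57, Q* = 16.
The floor of 58 is above the equilibrium price 57, so it binds.
At P = 58: Qd = 415 - 7·58 = 9 and Qs = 2·58 - 98 = 18.
Producer surplus without the control is ½ · (57 - 49) · 16 = 64.
With the floor, 9 units are sold at 58. The supply price at Q = 9 is 53.5, so PS = ½ · [(58 - 49) + (58 - 53.5)] · 9 = 60.75.
Change in producer surplus = 60.75 - 64 = -3.25.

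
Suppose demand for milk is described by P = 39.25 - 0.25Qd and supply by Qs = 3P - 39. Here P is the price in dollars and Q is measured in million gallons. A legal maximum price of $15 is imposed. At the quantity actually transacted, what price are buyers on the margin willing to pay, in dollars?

Rearranging demand gives Qd = 157 - 4P. Without the control the market clears where 157 - 4P = 3P - 39, i.e. P* = 28 and Q* = 45.
Because the ceiling (15) lies below the market-clearing price, it is binding.
At P = 15: Qd = 157 - 4·15 = 97 and Qs = 3·15 - 39 = 6.
Only 6 units reach the market. On the demand curve, the marginal buyer's willingness to pay at Q = 6 is (157 - 6)/4 = 37.75.

37.75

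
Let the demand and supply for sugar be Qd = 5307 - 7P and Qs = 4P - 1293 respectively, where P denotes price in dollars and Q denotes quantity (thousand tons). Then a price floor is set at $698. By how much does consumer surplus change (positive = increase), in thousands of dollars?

-74872

In a free market, 5307 - 7P = 4P - 1293 gives the equilibrium P* = 600, Q* = 1107.
The floor of 698 is above the equilibrium price 600, so it binds.
At P = 698: Qd = 5307 - 7·698 = 421 and Qs = 4·698 - 1293 = 1499.
Consumer surplus without the control is ½ · (5307/7 - 600) · 1107 = 1225449/14.
With the floor, consumers buy 421 units at 698, so CS = ½ · (5307/7 - 698) · 421 = 177241/14.
Change in consumer surplus = 177241/14 - 1225449/14 = -74872.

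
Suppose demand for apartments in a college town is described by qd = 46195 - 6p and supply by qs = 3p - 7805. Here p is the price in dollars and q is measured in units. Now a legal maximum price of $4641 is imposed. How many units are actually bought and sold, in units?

6118

Equilibrium: 46195 - 6p = 3p - 7805, so 54000 = 9p and p* = 6000, q* = 10195.
Since 4641 < 6000, the ceiling is binding.
At p = 4641: qd = 46195 - 6·4641 = 18349 and qs = 3·4641 - 7805 = 6118.
The quantity actually transacted is the short side, supply: 6118.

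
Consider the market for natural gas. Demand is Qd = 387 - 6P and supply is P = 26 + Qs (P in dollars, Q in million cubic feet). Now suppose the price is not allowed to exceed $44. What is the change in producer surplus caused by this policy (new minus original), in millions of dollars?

Rearranging supply gives Qs = P - 26. In a free market, 387 - 6P = P - 26 gives the equilibrium P* = 59, Q* = 33.
Since 44 < 59, the ceiling is binding.
At P = 44: Qd = 387 - 6·44 = 123 and Qs = 44 - 26 = 18.
Producer surplus without the control is ½ · (59 - 26) · 33 = 544.5.
With the ceiling, producers sell 18 units at 44, so PS = ½ · (44 - 26) · 18 = 162.
Change in producer surplus = 162 - 544.5 = -382.5.

-382.5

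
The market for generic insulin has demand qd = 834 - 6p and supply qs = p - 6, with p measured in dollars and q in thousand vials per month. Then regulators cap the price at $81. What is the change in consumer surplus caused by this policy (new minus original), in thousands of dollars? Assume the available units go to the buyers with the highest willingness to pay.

Without the control the market clears where 834 - 6p = p - 6, i.e. p* = 120 and q* = 114.
Since 81 < 120, the ceiling is binding.
At p = 81: qd = 834 - 6·81 = 348 and qs = 81 - 6 = 75.
Consumer surplus without the control is ½ · (139 - 120) · 114 = 1083.
With the ceiling, 75 units are sold at 81 (assume they go to the highest-value buyers). The demand price at q = 75 is 126.5, so CS = ½ · [(139 - 81) + (126.5 - 81)] · 75 = 3881.25.
Change in consumer surplus = 3881.25 - 1083 = 2798.25.

2798.25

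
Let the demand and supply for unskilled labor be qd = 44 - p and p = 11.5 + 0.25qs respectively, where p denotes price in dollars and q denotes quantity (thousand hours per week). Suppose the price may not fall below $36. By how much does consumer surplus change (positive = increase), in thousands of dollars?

Rearranging supply gives qs = 4p - 46. Setting quantity demanded equal to quantity supplied, 44 - p = 4p - 46, gives p* = 18 and q* = 26.
Since 36 > 18, the floor is binding.
At p = 36: qd = 44 - 36 = 8 and qs = 4·36 - 46 = 98.
Consumer surplus without the control is ½ · (44 - 18) · 26 = 338.
With the floor, consumers buy 8 units at 36, so CS = ½ · (44 - 36) · 8 = 32.
Change in consumer surplus = 32 - 338 = -306.

-306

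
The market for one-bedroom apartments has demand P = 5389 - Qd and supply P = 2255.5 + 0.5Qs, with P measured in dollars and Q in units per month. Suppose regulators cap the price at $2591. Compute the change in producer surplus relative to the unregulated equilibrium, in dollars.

-978420

Rearranging demand gives Qd = 5389 - P; rearranging supply gives Qs = 2P - 4511. In a free market, 5389 - P = 2P - 4511 gives the equilibrium P* = 3300, Q* = 2089.
Because the ceiling (2591) lies below the market-clearing price, it is binding.
At P = 2591: Qd = 5389 - 2591 = 2798 and Qs = 2·2591 - 4511 = 671.
Producer surplus without the control is ½ · (3300 - 2255.5) · 2089 = 1090980.25.
With the ceiling, producers sell 671 units at 2591, so PS = ½ · (2591 - 2255.5) · 671 = 112560.25.
Change in producer surplus = 112560.25 - 1090980.25 = -978420.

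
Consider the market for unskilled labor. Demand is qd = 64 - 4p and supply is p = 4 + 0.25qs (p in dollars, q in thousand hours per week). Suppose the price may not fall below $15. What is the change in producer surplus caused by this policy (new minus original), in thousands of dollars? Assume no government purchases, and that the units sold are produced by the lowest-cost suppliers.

Rearranging supply gives qs = 4p - 16. Setting quantity demanded equal to quantity supplied, 64 - 4p = 4p - 16, gives p* = 10 and q* = 24.
Since 15 > 10, the floor is binding.
At p = 15: qd = 64 - 4·15 = 4 and qs = 4·15 - 16 = 44.
Producer surplus without the control is ½ · (10 - 4) · 24 = 72.
With the floor, 4 units are sold at 15. The supply price at q = 4 is 5, so PS = ½ · [(15 - 4) + (15 - 5)] · 4 = 42.
Change in producer surplus = 42 - 72 = -30.

-30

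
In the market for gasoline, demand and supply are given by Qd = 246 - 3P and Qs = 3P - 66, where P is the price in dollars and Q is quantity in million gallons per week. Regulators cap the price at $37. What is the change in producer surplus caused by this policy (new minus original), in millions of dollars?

-1012.5

Equilibrium: 246 - 3P = 3P - 66, so 312 = 6P and P* = 52, Q* = 90.
The ceiling of 37 is below the equilibrium price 52, so it binds.
At P = 37: Qd = 246 - 3·37 = 135 and Qs = 3·37 - 66 = 45.
Producer surplus without the control is ½ · (52 - 22) · 90 = 1350.
With the ceiling, producers sell 45 units at 37, so PS = ½ · (37 - 22) · 45 = 337.5.
Change in producer surplus = 337.5 - 1350 = -1012.5.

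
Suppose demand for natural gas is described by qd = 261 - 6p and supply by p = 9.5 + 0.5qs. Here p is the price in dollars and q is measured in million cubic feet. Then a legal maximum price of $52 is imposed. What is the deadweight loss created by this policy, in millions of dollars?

0

Rearranging supply gives qs = 2p - 19. In a free market, 261 - 6p = 2p - 19 gives the equilibrium p* = 35, q* = 51.
Since 52 is above p* = 35, the ceiling does not bind and the free-market outcome prevails.
Since the control does not bind, no trades are prevented and deadweight loss is zero.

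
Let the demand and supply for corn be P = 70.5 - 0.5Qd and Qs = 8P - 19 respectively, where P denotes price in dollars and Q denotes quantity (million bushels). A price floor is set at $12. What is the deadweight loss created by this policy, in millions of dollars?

0

Rearranging demand gives Qd = 141 - 2P. Setting quantity demanded equal to quantity supplied, 141 - 2P = 8P - 19, gives P* = 16 and Q* = 109.
The floor of 12 is below the equilibrium price 16, so it is not binding; the market clears at P* = 16, Q* = 109.
Since the control does not bind, no trades are prevented and deadweight loss is zero.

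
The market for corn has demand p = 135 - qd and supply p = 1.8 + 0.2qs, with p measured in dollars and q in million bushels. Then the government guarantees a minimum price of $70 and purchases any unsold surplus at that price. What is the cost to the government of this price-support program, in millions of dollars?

19320

Rearranging demand gives qd = 135 - p; rearranging supply gives qs = 5p - 9. Without the control the market clears where 135 - p = 5p - 9, i.e. p* = 24 and q* = 111.
The floor of 70 is above the equilibrium price 24, so it binds.
At p = 70: qd = 135 - 70 = 65 and qs = 5·70 - 9 = 341.
Surplus = qs - qd = 276.
Government expenditure = surplus × support price = 276 × 70 = 19320.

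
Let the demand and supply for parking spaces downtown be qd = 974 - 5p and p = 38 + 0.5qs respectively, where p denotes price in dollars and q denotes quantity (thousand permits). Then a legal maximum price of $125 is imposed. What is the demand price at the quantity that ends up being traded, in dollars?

Rearranging supply gives qs = 2p - 76. In a free market, 974 - 5p = 2p - 76 gives the equilibrium p* = 150, q* = 224.
Since 125 < 150, the ceiling is binding.
At p = 125: qd = 974 - 5·125 = 349 and qs = 2·125 - 76 = 174.
Only 174 units reach the market. On the demand curve, the marginal buyer's willingness to pay at q = 174 is (974 - 174)/5 = 160.

160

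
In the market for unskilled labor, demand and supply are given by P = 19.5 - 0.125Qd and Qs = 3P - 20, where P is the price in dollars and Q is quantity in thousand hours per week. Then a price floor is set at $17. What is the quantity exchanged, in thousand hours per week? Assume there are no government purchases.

Rearranging demand gives Qd = 156 - 8P. In a free market, 156 - 8P = 3P - 20 gives the equilibrium P* = 16, Q* = 28.
The floor of 17 is above the equilibrium price 16, so it binds.
At P = 17: Qd = 156 - 8·17 = 20 and Qs = 3·17 - 20 = 31.
The quantity actually transacted is the short side, demand: 20.

20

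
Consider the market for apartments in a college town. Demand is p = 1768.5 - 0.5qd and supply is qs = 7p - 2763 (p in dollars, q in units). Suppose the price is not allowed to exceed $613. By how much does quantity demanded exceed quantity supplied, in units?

783

Rearranging demand gives qd = 3537 - 2p. Setting quantity demanded equal to quantity supplied, 3537 - 2p = 7p - 2763, gives p* = 700 and q* = 2137.
The ceiling of 613 is below the equilibrium price 700, so it binds.
At p = 613: qd = 3537 - 2·613 = 2311 and qs = 7·613 - 2763 = 1528.
Shortage = qd - qs = 2311 - 1528 = 783.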